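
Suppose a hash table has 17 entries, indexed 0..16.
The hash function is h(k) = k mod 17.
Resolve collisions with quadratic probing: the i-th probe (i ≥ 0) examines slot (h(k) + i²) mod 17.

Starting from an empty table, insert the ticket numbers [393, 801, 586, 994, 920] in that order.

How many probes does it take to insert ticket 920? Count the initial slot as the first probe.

3

393 hashes to 2; slot 2 is free → place at 2.
801 hashes to 2; 2 taken → place at 3.
586 hashes to 8; slot 8 is free → place at 8.
994 hashes to 8; 8 taken → place at 9.
920 hashes to 2; 2,3 taken → place at 6.
Table: [-, -, 393, 801, -, -, 920, -, 586, 994, -, -, -, -, -, -, -]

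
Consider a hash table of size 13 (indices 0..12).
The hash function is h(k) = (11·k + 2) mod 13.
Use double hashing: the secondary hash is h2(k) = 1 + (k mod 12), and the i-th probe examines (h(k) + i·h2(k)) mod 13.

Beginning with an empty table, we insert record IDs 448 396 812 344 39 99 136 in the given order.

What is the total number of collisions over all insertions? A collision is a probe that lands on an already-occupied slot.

8

Insert 448: h=3, slot 3 empty → index 3.
Insert 396: h=3, h2=1, slot 3 occupied → index 4.
Insert 812: h=3, h2=9, slot 3 occupied → index 12.
Insert 344: h=3, h2=9, slots 3,12 occupied → index 8.
Insert 39: h=2, slot 2 empty → index 2.
Insert 99: h=12, h2=4, slots 12,3 occupied → index 7.
Insert 136: h=3, h2=5, slots 3,8 occupied → index 0.
Table: [136, ., 39, 448, 396, ., ., 99, 344, ., ., ., 812]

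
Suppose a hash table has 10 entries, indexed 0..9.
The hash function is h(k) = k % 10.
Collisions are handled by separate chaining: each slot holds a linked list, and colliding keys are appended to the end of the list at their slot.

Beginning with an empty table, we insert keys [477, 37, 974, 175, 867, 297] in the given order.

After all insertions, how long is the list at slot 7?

4

477 → bucket 7
37 → bucket 7 (collision)
974 → bucket 4
175 → bucket 5
867 → bucket 7 (collision)
297 → bucket 7 (collision)
Final buckets:
0: —
1: —
2: —
3: —
4: 974
5: 175
6: —
7: 477 -> 37 -> 867 -> 297
8: —
9: —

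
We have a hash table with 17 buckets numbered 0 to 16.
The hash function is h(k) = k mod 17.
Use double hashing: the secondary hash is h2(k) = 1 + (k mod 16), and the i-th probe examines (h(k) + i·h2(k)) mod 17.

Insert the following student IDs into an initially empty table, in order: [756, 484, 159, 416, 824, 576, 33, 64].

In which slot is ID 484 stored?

13

756: h=8 → slot 8
484: h=8, h2=5, probe 8,13 → slot 13
159: h=6 → slot 6
416: h=8, h2=1, probe 8,9 → slot 9
824: h=8, h2=9, probe 8,0 → slot 0
576: h=15 → slot 15
33: h=16 → slot 16
64: h=13, h2=1, probe 13,14 → slot 14
Table: [824, ∅, ∅, ∅, ∅, ∅, 159, ∅, 756, 416, ∅, ∅, ∅, 484, 64, 576, 33]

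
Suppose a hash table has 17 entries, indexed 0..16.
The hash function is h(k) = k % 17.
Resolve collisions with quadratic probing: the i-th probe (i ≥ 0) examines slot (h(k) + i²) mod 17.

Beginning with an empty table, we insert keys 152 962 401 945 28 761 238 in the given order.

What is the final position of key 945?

152: h=16 → slot 16
962: h=10 → slot 10
401: h=10, probe 10,11 → slot 11
945: h=10, probe 10,11,14 → slot 14
28: h=11, probe 11,12 → slot 12
761: h=13 → slot 13
238: h=0 → slot 0
Table: [238, _, _, _, _, _, _, _, _, _, 962, 401, 28, 761, 945, _, 152]

14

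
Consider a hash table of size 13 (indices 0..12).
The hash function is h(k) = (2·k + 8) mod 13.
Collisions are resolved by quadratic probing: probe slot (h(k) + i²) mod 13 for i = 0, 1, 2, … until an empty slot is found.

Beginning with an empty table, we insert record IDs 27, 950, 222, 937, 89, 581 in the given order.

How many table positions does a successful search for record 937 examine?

27 hashes to 10; slot 10 is free => place at 10.
950 hashes to 10; 10 taken => place at 11.
222 hashes to 10; 10,11 taken => place at 1.
937 hashes to 10; 10,11,1 taken => place at 6.
89 hashes to 4; slot 4 is free => place at 4.
581 hashes to 0; slot 0 is free => place at 0.
Table: [581, 222, -, -, 89, -, 937, -, -, -, 27, 950, -]
Lookup 937: h=10, probe 10,11,1,6 → found at 6.

4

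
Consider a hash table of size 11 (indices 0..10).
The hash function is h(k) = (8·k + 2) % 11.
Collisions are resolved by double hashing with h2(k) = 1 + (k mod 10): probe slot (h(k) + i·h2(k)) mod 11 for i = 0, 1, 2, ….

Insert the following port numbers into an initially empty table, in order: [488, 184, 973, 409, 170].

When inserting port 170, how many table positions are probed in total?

2

488: h=1 -> slot 1
184: h=0 -> slot 0
973: h=9 -> slot 9
409: h=7 -> slot 7
170: h=9, h2=1, probe 9,10 -> slot 10
Table: [184, 488, _, _, _, _, _, 409, _, 973, 170]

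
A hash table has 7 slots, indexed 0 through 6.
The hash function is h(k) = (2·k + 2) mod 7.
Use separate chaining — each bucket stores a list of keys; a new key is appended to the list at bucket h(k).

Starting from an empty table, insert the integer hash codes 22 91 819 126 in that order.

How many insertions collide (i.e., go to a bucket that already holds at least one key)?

2

Insert 22: h=4, bucket 4 empty → new chain.
Insert 91: h=2, bucket 2 empty → new chain.
Insert 819: h=2, bucket 2 nonempty → append to chain.
Insert 126: h=2, bucket 2 nonempty → append to chain.
Final buckets:
0: ∅
1: ∅
2: 91 -> 819 -> 126
3: ∅
4: 22
5: ∅
6: ∅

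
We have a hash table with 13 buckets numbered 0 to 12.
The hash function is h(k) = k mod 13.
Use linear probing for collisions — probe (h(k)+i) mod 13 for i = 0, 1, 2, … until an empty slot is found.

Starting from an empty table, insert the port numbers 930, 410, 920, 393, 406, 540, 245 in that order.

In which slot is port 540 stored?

930 hashes to 7; slot 7 is free => place at 7.
410 hashes to 7; 7 taken => place at 8.
920 hashes to 10; slot 10 is free => place at 10.
393 hashes to 3; slot 3 is free => place at 3.
406 hashes to 3; 3 taken => place at 4.
540 hashes to 7; 7,8 taken => place at 9.
245 hashes to 11; slot 11 is free => place at 11.
Table: [-, -, -, 393, 406, -, -, 930, 410, 540, 920, 245, -]

9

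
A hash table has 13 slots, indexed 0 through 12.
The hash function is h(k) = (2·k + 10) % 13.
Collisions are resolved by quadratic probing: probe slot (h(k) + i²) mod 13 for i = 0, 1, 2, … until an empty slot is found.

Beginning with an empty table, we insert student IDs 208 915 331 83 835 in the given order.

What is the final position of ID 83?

208 hashes to 10; slot 10 is free → place at 10.
915 hashes to 7; slot 7 is free → place at 7.
331 hashes to 9; slot 9 is free → place at 9.
83 hashes to 7; 7 taken → place at 8.
835 hashes to 3; slot 3 is free → place at 3.
Table: [., ., ., 835, ., ., ., 915, 83, 331, 208, ., .]

8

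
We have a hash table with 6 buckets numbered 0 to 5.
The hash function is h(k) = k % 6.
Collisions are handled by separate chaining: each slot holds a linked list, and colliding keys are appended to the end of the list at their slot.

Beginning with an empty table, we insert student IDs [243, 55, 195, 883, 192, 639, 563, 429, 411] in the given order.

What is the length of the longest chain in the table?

Insert 243: h=3, bucket 3 empty → new chain.
Insert 55: h=1, bucket 1 empty → new chain.
Insert 195: h=3, bucket 3 nonempty → append to chain.
Insert 883: h=1, bucket 1 nonempty → append to chain.
Insert 192: h=0, bucket 0 empty → new chain.
Insert 639: h=3, bucket 3 nonempty → append to chain.
Insert 563: h=5, bucket 5 empty → new chain.
Insert 429: h=3, bucket 3 nonempty → append to chain.
Insert 411: h=3, bucket 3 nonempty → append to chain.
Final buckets:
0: 192
1: 55 -> 883
2: -
3: 243 -> 195 -> 639 -> 429 -> 411
4: -
5: 563

5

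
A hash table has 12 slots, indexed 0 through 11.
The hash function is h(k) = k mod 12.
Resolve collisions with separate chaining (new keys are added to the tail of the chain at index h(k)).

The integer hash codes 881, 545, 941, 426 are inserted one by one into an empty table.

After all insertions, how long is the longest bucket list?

881 → bucket 5
545 → bucket 5 (collision)
941 → bucket 5 (collision)
426 → bucket 6
Final buckets:
0: .
1: .
2: .
3: .
4: .
5: 881 -> 545 -> 941
6: 426
7: .
8: .
9: .
10: .
11: .

3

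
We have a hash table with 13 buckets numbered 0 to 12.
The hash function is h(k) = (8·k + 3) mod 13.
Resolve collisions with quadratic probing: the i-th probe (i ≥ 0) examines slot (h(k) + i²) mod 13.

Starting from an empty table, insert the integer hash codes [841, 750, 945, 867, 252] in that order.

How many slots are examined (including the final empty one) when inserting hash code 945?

3

841 hashes to 10; slot 10 is free → place at 10.
750 hashes to 10; 10 taken → place at 11.
945 hashes to 10; 10,11 taken → place at 1.
867 hashes to 10; 10,11,1 taken → place at 6.
252 hashes to 4; slot 4 is free → place at 4.
Table: [., 945, ., ., 252, ., 867, ., ., ., 841, 750, .]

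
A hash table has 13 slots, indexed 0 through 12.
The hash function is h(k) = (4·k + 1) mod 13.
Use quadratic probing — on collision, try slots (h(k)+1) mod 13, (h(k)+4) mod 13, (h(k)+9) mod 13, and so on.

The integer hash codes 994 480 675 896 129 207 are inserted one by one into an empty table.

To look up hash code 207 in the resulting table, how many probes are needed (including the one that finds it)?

5

994: h=12 -> slot 12
480: h=10 -> slot 10
675: h=10, probe 10,11 -> slot 11
896: h=10, probe 10,11,1 -> slot 1
129: h=10, probe 10,11,1,6 -> slot 6
207: h=10, probe 10,11,1,6,0 -> slot 0
Table: [207, 896, —, —, —, —, 129, —, —, —, 480, 675, 994]
Lookup 207: h=10, probe 10,11,1,6,0 → found at 0.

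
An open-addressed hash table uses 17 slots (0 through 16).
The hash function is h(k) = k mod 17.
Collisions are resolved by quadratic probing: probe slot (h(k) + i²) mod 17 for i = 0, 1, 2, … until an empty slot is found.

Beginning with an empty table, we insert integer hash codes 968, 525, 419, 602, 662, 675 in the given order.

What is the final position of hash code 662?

0

968 hashes to 16; slot 16 is free => place at 16.
525 hashes to 15; slot 15 is free => place at 15.
419 hashes to 11; slot 11 is free => place at 11.
602 hashes to 7; slot 7 is free => place at 7.
662 hashes to 16; 16 taken => place at 0.
675 hashes to 12; slot 12 is free => place at 12.
Table: [662, ., ., ., ., ., ., 602, ., ., ., 419, 675, ., ., 525, 968]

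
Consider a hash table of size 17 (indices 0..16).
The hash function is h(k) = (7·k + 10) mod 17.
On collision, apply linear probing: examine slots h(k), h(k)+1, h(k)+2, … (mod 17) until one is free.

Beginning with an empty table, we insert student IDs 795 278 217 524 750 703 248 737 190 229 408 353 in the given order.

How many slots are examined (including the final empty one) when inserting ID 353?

795: h=16 -> slot 16
278: h=1 -> slot 1
217: h=16, probe 16,0 -> slot 0
524: h=6 -> slot 6
750: h=7 -> slot 7
703: h=1, probe 1,2 -> slot 2
248: h=12 -> slot 12
737: h=1, probe 1,2,3 -> slot 3
190: h=14 -> slot 14
229: h=15 -> slot 15
408: h=10 -> slot 10
353: h=16, probe 16,0,1,2,3,4 -> slot 4
Table: [217, 278, 703, 737, 353, -, 524, 750, -, -, 408, -, 248, -, 190, 229, 795]

6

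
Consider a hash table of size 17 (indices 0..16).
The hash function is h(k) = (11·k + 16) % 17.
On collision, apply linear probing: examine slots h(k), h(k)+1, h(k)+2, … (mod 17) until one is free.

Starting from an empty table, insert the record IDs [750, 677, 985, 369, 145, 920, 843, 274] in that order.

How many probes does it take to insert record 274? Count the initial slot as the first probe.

5

Insert 750: h=4, slot 4 empty → index 4.
Insert 677: h=0, slot 0 empty → index 0.
Insert 985: h=5, slot 5 empty → index 5.
Insert 369: h=12, slot 12 empty → index 12.
Insert 145: h=13, slot 13 empty → index 13.
Insert 920: h=4, slots 4,5 occupied → index 6.
Insert 843: h=7, slot 7 empty → index 7.
Insert 274: h=4, slots 4,5,6,7 occupied → index 8.
Table: [677, —, —, —, 750, 985, 920, 843, 274, —, —, —, 369, 145, —, —, —]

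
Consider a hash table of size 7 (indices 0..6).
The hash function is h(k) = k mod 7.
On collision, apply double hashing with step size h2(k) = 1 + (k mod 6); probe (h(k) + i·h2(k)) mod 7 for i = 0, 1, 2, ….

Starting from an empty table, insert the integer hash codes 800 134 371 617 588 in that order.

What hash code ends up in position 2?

800: h=2 -> slot 2
134: h=1 -> slot 1
371: h=0 -> slot 0
617: h=1, h2=6, probe 1,0,6 -> slot 6
588: h=0, h2=1, probe 0,1,2,3 -> slot 3
Table: [371, 134, 800, 588, ., ., 617]

800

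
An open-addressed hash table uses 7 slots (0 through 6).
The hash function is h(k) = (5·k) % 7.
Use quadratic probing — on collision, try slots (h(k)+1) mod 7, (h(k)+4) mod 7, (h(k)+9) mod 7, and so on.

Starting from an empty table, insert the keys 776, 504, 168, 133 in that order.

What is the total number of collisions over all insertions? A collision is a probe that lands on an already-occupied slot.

776: h=2 => slot 2
504: h=0 => slot 0
168: h=0, probe 0,1 => slot 1
133: h=0, probe 0,1,4 => slot 4
Table: [504, 168, 776, —, 133, —, —]

3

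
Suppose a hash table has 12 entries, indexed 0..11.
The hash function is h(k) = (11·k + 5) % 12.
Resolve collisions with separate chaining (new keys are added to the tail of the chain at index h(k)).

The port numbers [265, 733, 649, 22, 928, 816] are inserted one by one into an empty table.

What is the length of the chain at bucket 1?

1

265 → bucket 4
733 → bucket 4 (collision)
649 → bucket 4 (collision)
22 → bucket 7
928 → bucket 1
816 → bucket 5
Final buckets:
0: .
1: 928
2: .
3: .
4: 265 -> 733 -> 649
5: 816
6: .
7: 22
8: .
9: .
10: .
11: .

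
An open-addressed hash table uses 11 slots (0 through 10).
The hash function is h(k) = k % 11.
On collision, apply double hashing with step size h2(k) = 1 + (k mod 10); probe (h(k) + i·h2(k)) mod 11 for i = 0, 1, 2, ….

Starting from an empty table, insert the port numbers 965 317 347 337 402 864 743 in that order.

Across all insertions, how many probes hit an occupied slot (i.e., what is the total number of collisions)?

965: h=8 => slot 8
317: h=9 => slot 9
347: h=6 => slot 6
337: h=7 => slot 7
402: h=6, h2=3, probe 6,9,1 => slot 1
864: h=6, h2=5, probe 6,0 => slot 0
743: h=6, h2=4, probe 6,10 => slot 10
Table: [864, 402, —, —, —, —, 347, 337, 965, 317, 743]

4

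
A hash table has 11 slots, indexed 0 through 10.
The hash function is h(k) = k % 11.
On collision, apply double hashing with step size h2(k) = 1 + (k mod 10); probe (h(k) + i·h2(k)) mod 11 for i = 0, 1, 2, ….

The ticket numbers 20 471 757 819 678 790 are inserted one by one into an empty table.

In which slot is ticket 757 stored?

6

20: h=9 -> slot 9
471: h=9, h2=2, probe 9,0 -> slot 0
757: h=9, h2=8, probe 9,6 -> slot 6
819: h=5 -> slot 5
678: h=7 -> slot 7
790: h=9, h2=1, probe 9,10 -> slot 10
Table: [471, _, _, _, _, 819, 757, 678, _, 20, 790]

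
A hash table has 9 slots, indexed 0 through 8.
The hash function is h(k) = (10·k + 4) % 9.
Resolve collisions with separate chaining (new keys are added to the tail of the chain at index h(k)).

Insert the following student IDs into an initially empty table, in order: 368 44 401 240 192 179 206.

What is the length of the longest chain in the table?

4

Insert 368: h=3, bucket 3 empty -> new chain.
Insert 44: h=3, bucket 3 nonempty -> append to chain.
Insert 401: h=0, bucket 0 empty -> new chain.
Insert 240: h=1, bucket 1 empty -> new chain.
Insert 192: h=7, bucket 7 empty -> new chain.
Insert 179: h=3, bucket 3 nonempty -> append to chain.
Insert 206: h=3, bucket 3 nonempty -> append to chain.
Final buckets:
0: 401
1: 240
2: ∅
3: 368 -> 44 -> 179 -> 206
4: ∅
5: ∅
6: ∅
7: 192
8: ∅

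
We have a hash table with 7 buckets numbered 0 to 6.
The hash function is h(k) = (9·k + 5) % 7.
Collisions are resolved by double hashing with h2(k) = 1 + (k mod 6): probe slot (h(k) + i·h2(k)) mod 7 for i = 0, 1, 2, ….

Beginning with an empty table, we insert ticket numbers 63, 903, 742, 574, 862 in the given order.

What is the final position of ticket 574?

1

63 hashes to 5; slot 5 is free → place at 5.
903 hashes to 5, h2=4; 5 taken → place at 2.
742 hashes to 5, h2=5; 5 taken → place at 3.
574 hashes to 5, h2=5; 5,3 taken → place at 1.
862 hashes to 0; slot 0 is free → place at 0.
Table: [862, 574, 903, 742, _, 63, _]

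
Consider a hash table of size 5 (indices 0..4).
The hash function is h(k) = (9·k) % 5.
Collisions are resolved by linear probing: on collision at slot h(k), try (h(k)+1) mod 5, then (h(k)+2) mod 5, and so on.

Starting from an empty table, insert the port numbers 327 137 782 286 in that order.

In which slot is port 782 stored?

Insert 327: h=3, slot 3 empty -> index 3.
Insert 137: h=3, slot 3 occupied -> index 4.
Insert 782: h=3, slots 3,4 occupied -> index 0.
Insert 286: h=4, slots 4,0 occupied -> index 1.
Table: [782, 286, ∅, 327, 137]

0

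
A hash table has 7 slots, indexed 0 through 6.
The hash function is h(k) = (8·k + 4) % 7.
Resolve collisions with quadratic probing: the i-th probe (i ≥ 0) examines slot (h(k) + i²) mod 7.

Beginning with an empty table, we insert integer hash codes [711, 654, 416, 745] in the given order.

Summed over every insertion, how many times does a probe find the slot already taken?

711: h=1 → slot 1
654: h=0 → slot 0
416: h=0, probe 0,1,4 → slot 4
745: h=0, probe 0,1,4,2 → slot 2
Table: [654, 711, 745, —, 416, —, —]

5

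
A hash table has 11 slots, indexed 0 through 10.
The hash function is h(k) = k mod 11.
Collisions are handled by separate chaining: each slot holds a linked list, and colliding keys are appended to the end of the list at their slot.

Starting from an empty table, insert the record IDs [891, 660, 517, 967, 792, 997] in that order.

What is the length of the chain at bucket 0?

4

Insert 891: h=0, bucket 0 empty → new chain.
Insert 660: h=0, bucket 0 nonempty → append to chain.
Insert 517: h=0, bucket 0 nonempty → append to chain.
Insert 967: h=10, bucket 10 empty → new chain.
Insert 792: h=0, bucket 0 nonempty → append to chain.
Insert 997: h=7, bucket 7 empty → new chain.
Final buckets:
0: 891 -> 660 -> 517 -> 792
1: ∅
2: ∅
3: ∅
4: ∅
5: ∅
6: ∅
7: 997
8: ∅
9: ∅
10: 967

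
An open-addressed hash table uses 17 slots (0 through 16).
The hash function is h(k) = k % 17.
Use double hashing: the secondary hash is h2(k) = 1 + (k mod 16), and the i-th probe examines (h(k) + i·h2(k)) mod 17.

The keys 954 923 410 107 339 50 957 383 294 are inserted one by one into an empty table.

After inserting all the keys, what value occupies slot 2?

954: h=2 -> slot 2
923: h=5 -> slot 5
410: h=2, h2=11, probe 2,13 -> slot 13
107: h=5, h2=12, probe 5,0 -> slot 0
339: h=16 -> slot 16
50: h=16, h2=3, probe 16,2,5,8 -> slot 8
957: h=5, h2=14, probe 5,2,16,13,10 -> slot 10
383: h=9 -> slot 9
294: h=5, h2=7, probe 5,12 -> slot 12
Table: [107, -, 954, -, -, 923, -, -, 50, 383, 957, -, 294, 410, -, -, 339]

954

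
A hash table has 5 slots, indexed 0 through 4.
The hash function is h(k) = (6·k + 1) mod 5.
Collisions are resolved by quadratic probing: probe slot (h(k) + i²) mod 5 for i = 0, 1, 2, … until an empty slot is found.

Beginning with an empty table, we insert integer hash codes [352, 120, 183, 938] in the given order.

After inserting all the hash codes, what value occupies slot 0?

938

352 hashes to 3; slot 3 is free -> place at 3.
120 hashes to 1; slot 1 is free -> place at 1.
183 hashes to 4; slot 4 is free -> place at 4.
938 hashes to 4; 4 taken -> place at 0.
Table: [938, 120, _, 352, 183]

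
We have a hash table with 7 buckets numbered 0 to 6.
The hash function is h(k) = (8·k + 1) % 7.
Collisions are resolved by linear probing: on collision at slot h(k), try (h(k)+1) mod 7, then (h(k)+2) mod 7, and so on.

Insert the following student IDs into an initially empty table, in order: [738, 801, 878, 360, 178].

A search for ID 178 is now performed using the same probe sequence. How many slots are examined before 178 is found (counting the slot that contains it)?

5

738: h=4 -> slot 4
801: h=4, probe 4,5 -> slot 5
878: h=4, probe 4,5,6 -> slot 6
360: h=4, probe 4,5,6,0 -> slot 0
178: h=4, probe 4,5,6,0,1 -> slot 1
Table: [360, 178, -, -, 738, 801, 878]
Lookup 178: h=4, probe 4,5,6,0,1 → found at 1.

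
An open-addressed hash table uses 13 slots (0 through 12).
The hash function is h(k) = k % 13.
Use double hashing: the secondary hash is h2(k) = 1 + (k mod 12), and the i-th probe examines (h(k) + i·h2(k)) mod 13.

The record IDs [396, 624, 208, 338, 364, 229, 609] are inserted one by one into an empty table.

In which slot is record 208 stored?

396: h=6 -> slot 6
624: h=0 -> slot 0
208: h=0, h2=5, probe 0,5 -> slot 5
338: h=0, h2=3, probe 0,3 -> slot 3
364: h=0, h2=5, probe 0,5,10 -> slot 10
229: h=8 -> slot 8
609: h=11 -> slot 11
Table: [624, ∅, ∅, 338, ∅, 208, 396, ∅, 229, ∅, 364, 609, ∅]

5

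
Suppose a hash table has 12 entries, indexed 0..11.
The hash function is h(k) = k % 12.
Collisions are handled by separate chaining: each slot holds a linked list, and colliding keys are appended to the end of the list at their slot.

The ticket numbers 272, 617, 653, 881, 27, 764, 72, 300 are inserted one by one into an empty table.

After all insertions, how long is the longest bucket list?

3

272 → bucket 8
617 → bucket 5
653 → bucket 5 (collision)
881 → bucket 5 (collision)
27 → bucket 3
764 → bucket 8 (collision)
72 → bucket 0
300 → bucket 0 (collision)
Final buckets:
0: 72 -> 300
1: .
2: .
3: 27
4: .
5: 617 -> 653 -> 881
6: .
7: .
8: 272 -> 764
9: .
10: .
11: .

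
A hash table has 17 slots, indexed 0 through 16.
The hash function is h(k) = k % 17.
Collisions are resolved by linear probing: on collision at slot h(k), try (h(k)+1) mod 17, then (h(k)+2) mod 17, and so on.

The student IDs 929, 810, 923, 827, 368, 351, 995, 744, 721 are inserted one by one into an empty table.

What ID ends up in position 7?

929 hashes to 11; slot 11 is free -> place at 11.
810 hashes to 11; 11 taken -> place at 12.
923 hashes to 5; slot 5 is free -> place at 5.
827 hashes to 11; 11,12 taken -> place at 13.
368 hashes to 11; 11,12,13 taken -> place at 14.
351 hashes to 11; 11,12,13,14 taken -> place at 15.
995 hashes to 9; slot 9 is free -> place at 9.
744 hashes to 13; 13,14,15 taken -> place at 16.
721 hashes to 7; slot 7 is free -> place at 7.
Table: [_, _, _, _, _, 923, _, 721, _, 995, _, 929, 810, 827, 368, 351, 744]

721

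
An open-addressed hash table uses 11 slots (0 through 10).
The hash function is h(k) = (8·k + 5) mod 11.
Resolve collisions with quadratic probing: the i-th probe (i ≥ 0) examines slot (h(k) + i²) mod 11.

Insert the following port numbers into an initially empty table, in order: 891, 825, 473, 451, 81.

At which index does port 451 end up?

891: h=5 → slot 5
825: h=5, probe 5,6 → slot 6
473: h=5, probe 5,6,9 → slot 9
451: h=5, probe 5,6,9,3 → slot 3
81: h=4 → slot 4
Table: [∅, ∅, ∅, 451, 81, 891, 825, ∅, ∅, 473, ∅]

3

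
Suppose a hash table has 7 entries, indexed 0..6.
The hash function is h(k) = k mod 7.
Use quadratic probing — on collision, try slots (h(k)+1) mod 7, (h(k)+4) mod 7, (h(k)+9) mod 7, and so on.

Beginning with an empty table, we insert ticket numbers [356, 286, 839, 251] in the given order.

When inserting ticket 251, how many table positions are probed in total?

4

356 hashes to 6; slot 6 is free → place at 6.
286 hashes to 6; 6 taken → place at 0.
839 hashes to 6; 6,0 taken → place at 3.
251 hashes to 6; 6,0,3 taken → place at 1.
Table: [286, 251, ∅, 839, ∅, ∅, 356]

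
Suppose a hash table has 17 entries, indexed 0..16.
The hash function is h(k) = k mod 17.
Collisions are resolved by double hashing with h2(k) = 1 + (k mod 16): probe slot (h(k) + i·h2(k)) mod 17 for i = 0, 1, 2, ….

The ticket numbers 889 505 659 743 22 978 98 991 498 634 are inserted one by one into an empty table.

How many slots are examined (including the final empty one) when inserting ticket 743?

2

889 hashes to 5; slot 5 is free → place at 5.
505 hashes to 12; slot 12 is free → place at 12.
659 hashes to 13; slot 13 is free → place at 13.
743 hashes to 12, h2=8; 12 taken → place at 3.
22 hashes to 5, h2=7; 5,12 taken → place at 2.
978 hashes to 9; slot 9 is free → place at 9.
98 hashes to 13, h2=3; 13 taken → place at 16.
991 hashes to 5, h2=16; 5 taken → place at 4.
498 hashes to 5, h2=3; 5 taken → place at 8.
634 hashes to 5, h2=11; 5,16 taken → place at 10.
Table: [., ., 22, 743, 991, 889, ., ., 498, 978, 634, ., 505, 659, ., ., 98]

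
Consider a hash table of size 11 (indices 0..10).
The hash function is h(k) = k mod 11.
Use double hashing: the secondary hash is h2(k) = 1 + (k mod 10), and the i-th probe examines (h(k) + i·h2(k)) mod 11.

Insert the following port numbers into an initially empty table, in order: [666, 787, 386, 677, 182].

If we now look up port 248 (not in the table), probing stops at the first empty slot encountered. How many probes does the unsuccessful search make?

666: h=6 => slot 6
787: h=6, h2=8, probe 6,3 => slot 3
386: h=1 => slot 1
677: h=6, h2=8, probe 6,3,0 => slot 0
182: h=6, h2=3, probe 6,9 => slot 9
Table: [677, 386, ∅, 787, ∅, ∅, 666, ∅, ∅, 182, ∅]
Lookup 248: h=6, h2=9, probe 6,4 → slot 4 empty, not found.

2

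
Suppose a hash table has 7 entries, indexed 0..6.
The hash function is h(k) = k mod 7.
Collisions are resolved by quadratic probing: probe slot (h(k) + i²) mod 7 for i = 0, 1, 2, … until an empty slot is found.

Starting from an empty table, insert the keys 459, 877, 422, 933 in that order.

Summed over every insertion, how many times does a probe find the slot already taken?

459: h=4 → slot 4
877: h=2 → slot 2
422: h=2, probe 2,3 → slot 3
933: h=2, probe 2,3,6 → slot 6
Table: [., ., 877, 422, 459, ., 933]

3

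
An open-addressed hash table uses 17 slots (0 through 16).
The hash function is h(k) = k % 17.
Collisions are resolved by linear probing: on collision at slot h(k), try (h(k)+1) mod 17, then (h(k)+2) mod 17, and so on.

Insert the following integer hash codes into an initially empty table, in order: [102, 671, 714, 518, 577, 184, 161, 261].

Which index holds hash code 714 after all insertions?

102: h=0 => slot 0
671: h=8 => slot 8
714: h=0, probe 0,1 => slot 1
518: h=8, probe 8,9 => slot 9
577: h=16 => slot 16
184: h=14 => slot 14
161: h=8, probe 8,9,10 => slot 10
261: h=6 => slot 6
Table: [102, 714, _, _, _, _, 261, _, 671, 518, 161, _, _, _, 184, _, 577]

1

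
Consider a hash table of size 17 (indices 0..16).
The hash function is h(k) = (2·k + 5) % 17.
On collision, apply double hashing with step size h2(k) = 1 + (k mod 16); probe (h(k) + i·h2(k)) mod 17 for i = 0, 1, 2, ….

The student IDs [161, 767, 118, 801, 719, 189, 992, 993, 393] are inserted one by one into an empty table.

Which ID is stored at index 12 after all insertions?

161: h=4 → slot 4
767: h=9 → slot 9
118: h=3 → slot 3
801: h=9, h2=2, probe 9,11 → slot 11
719: h=15 → slot 15
189: h=9, h2=14, probe 9,6 → slot 6
992: h=0 → slot 0
993: h=2 → slot 2
393: h=9, h2=10, probe 9,2,12 → slot 12
Table: [992, —, 993, 118, 161, —, 189, —, —, 767, —, 801, 393, —, —, 719, —]

393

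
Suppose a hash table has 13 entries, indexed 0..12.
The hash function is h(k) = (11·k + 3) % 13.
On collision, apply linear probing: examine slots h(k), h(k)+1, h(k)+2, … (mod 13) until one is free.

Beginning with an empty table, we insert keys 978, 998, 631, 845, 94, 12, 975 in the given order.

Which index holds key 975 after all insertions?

978 hashes to 10; slot 10 is free → place at 10.
998 hashes to 9; slot 9 is free → place at 9.
631 hashes to 2; slot 2 is free → place at 2.
845 hashes to 3; slot 3 is free → place at 3.
94 hashes to 10; 10 taken → place at 11.
12 hashes to 5; slot 5 is free → place at 5.
975 hashes to 3; 3 taken → place at 4.
Table: [., ., 631, 845, 975, 12, ., ., ., 998, 978, 94, .]

4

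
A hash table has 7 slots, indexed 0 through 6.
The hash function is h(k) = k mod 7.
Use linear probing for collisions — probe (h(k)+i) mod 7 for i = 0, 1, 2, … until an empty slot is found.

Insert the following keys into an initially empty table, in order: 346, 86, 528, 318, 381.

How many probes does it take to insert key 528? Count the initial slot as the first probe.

2

346: h=3 → slot 3
86: h=2 → slot 2
528: h=3, probe 3,4 → slot 4
318: h=3, probe 3,4,5 → slot 5
381: h=3, probe 3,4,5,6 → slot 6
Table: [—, —, 86, 346, 528, 318, 381]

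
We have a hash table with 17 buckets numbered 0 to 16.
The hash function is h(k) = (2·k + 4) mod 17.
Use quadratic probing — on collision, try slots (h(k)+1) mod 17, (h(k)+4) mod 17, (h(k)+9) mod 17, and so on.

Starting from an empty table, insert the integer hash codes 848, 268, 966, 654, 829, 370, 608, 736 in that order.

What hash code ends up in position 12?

608

Insert 848: h=0, slot 0 empty → index 0.
Insert 268: h=13, slot 13 empty → index 13.
Insert 966: h=15, slot 15 empty → index 15.
Insert 654: h=3, slot 3 empty → index 3.
Insert 829: h=13, slot 13 occupied → index 14.
Insert 370: h=13, slots 13,14,0 occupied → index 5.
Insert 608: h=13, slots 13,14,0,5 occupied → index 12.
Insert 736: h=14, slots 14,15 occupied → index 1.
Table: [848, 736, -, 654, -, 370, -, -, -, -, -, -, 608, 268, 829, 966, -]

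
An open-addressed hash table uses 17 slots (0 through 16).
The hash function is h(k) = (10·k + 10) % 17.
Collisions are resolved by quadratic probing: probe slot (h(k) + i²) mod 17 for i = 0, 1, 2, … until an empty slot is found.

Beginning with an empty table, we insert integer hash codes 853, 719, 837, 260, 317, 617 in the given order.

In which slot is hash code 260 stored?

10

Insert 853: h=6, slot 6 empty -> index 6.
Insert 719: h=9, slot 9 empty -> index 9.
Insert 837: h=16, slot 16 empty -> index 16.
Insert 260: h=9, slot 9 occupied -> index 10.
Insert 317: h=1, slot 1 empty -> index 1.
Insert 617: h=9, slots 9,10 occupied -> index 13.
Table: [., 317, ., ., ., ., 853, ., ., 719, 260, ., ., 617, ., ., 837]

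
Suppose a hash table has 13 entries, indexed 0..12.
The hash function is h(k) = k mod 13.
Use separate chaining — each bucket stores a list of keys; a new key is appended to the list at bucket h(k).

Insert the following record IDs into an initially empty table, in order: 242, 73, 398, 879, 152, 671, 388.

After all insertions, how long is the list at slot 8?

242 -> bucket 8
73 -> bucket 8 (collision)
398 -> bucket 8 (collision)
879 -> bucket 8 (collision)
152 -> bucket 9
671 -> bucket 8 (collision)
388 -> bucket 11
Final buckets:
0: ∅
1: ∅
2: ∅
3: ∅
4: ∅
5: ∅
6: ∅
7: ∅
8: 242 -> 73 -> 398 -> 879 -> 671
9: 152
10: ∅
11: 388
12: ∅

5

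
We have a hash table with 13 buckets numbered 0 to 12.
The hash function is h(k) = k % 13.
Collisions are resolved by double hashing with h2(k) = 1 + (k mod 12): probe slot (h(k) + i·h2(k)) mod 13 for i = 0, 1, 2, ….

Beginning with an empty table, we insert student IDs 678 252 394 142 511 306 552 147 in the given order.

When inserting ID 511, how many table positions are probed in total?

678: h=2 => slot 2
252: h=5 => slot 5
394: h=4 => slot 4
142: h=12 => slot 12
511: h=4, h2=8, probe 4,12,7 => slot 7
306: h=7, h2=7, probe 7,1 => slot 1
552: h=6 => slot 6
147: h=4, h2=4, probe 4,8 => slot 8
Table: [-, 306, 678, -, 394, 252, 552, 511, 147, -, -, -, 142]

3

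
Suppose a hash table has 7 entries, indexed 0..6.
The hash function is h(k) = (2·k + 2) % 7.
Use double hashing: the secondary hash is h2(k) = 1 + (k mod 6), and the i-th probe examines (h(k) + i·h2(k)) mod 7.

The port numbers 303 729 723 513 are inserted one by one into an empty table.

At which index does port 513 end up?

0

303 hashes to 6; slot 6 is free -> place at 6.
729 hashes to 4; slot 4 is free -> place at 4.
723 hashes to 6, h2=4; 6 taken -> place at 3.
513 hashes to 6, h2=4; 6,3 taken -> place at 0.
Table: [513, _, _, 723, 729, _, 303]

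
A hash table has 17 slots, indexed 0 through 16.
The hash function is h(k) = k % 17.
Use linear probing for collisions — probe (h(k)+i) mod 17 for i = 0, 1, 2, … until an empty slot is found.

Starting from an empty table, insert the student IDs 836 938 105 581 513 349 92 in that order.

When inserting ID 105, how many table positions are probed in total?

3

Insert 836: h=3, slot 3 empty -> index 3.
Insert 938: h=3, slot 3 occupied -> index 4.
Insert 105: h=3, slots 3,4 occupied -> index 5.
Insert 581: h=3, slots 3,4,5 occupied -> index 6.
Insert 513: h=3, slots 3,4,5,6 occupied -> index 7.
Insert 349: h=9, slot 9 empty -> index 9.
Insert 92: h=7, slot 7 occupied -> index 8.
Table: [_, _, _, 836, 938, 105, 581, 513, 92, 349, _, _, _, _, _, _, _]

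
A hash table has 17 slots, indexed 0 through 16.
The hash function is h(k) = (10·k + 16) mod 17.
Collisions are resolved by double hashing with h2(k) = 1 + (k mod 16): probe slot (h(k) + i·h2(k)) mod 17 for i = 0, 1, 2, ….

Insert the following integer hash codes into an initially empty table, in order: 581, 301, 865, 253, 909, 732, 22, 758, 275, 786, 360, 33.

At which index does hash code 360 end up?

581 hashes to 12; slot 12 is free → place at 12.
301 hashes to 0; slot 0 is free → place at 0.
865 hashes to 13; slot 13 is free → place at 13.
253 hashes to 13, h2=14; 13 taken → place at 10.
909 hashes to 11; slot 11 is free → place at 11.
732 hashes to 9; slot 9 is free → place at 9.
22 hashes to 15; slot 15 is free → place at 15.
758 hashes to 14; slot 14 is free → place at 14.
275 hashes to 12, h2=4; 12 taken → place at 16.
786 hashes to 5; slot 5 is free → place at 5.
360 hashes to 12, h2=9; 12 taken → place at 4.
33 hashes to 6; slot 6 is free → place at 6.
Table: [301, ., ., ., 360, 786, 33, ., ., 732, 253, 909, 581, 865, 758, 22, 275]

4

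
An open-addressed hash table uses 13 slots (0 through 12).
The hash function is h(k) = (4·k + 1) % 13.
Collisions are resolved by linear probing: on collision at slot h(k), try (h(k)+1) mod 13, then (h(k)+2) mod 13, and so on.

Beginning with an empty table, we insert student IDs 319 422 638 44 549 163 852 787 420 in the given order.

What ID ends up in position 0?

319 hashes to 3; slot 3 is free -> place at 3.
422 hashes to 12; slot 12 is free -> place at 12.
638 hashes to 5; slot 5 is free -> place at 5.
44 hashes to 8; slot 8 is free -> place at 8.
549 hashes to 0; slot 0 is free -> place at 0.
163 hashes to 3; 3 taken -> place at 4.
852 hashes to 3; 3,4,5 taken -> place at 6.
787 hashes to 3; 3,4,5,6 taken -> place at 7.
420 hashes to 4; 4,5,6,7,8 taken -> place at 9.
Table: [549, ∅, ∅, 319, 163, 638, 852, 787, 44, 420, ∅, ∅, 422]

549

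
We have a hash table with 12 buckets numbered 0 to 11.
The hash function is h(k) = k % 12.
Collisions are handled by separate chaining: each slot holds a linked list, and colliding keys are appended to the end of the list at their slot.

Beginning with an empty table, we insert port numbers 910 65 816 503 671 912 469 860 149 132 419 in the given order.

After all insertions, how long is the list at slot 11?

910 -> bucket 10
65 -> bucket 5
816 -> bucket 0
503 -> bucket 11
671 -> bucket 11 (collision)
912 -> bucket 0 (collision)
469 -> bucket 1
860 -> bucket 8
149 -> bucket 5 (collision)
132 -> bucket 0 (collision)
419 -> bucket 11 (collision)
Final buckets:
0: 816 -> 912 -> 132
1: 469
2: _
3: _
4: _
5: 65 -> 149
6: _
7: _
8: 860
9: _
10: 910
11: 503 -> 671 -> 419

3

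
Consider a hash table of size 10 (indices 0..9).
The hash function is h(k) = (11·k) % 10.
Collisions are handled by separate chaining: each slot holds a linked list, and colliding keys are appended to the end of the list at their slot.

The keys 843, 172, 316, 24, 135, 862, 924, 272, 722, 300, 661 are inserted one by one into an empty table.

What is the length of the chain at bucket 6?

1

Insert 843: h=3, bucket 3 empty → new chain.
Insert 172: h=2, bucket 2 empty → new chain.
Insert 316: h=6, bucket 6 empty → new chain.
Insert 24: h=4, bucket 4 empty → new chain.
Insert 135: h=5, bucket 5 empty → new chain.
Insert 862: h=2, bucket 2 nonempty → append to chain.
Insert 924: h=4, bucket 4 nonempty → append to chain.
Insert 272: h=2, bucket 2 nonempty → append to chain.
Insert 722: h=2, bucket 2 nonempty → append to chain.
Insert 300: h=0, bucket 0 empty → new chain.
Insert 661: h=1, bucket 1 empty → new chain.
Final buckets:
0: 300
1: 661
2: 172 -> 862 -> 272 -> 722
3: 843
4: 24 -> 924
5: 135
6: 316
7: .
8: .
9: .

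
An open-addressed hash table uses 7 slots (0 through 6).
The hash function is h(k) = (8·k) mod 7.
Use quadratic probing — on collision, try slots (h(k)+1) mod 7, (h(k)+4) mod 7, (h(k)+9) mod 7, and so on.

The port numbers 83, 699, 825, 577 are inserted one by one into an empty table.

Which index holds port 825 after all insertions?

Insert 83: h=6, slot 6 empty => index 6.
Insert 699: h=6, slot 6 occupied => index 0.
Insert 825: h=6, slots 6,0 occupied => index 3.
Insert 577: h=3, slot 3 occupied => index 4.
Table: [699, ., ., 825, 577, ., 83]

3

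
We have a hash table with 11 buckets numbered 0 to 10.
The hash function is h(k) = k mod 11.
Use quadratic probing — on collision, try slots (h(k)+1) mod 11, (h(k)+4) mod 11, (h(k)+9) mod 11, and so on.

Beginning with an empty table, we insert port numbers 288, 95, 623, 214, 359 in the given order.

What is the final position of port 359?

Insert 288: h=2, slot 2 empty => index 2.
Insert 95: h=7, slot 7 empty => index 7.
Insert 623: h=7, slot 7 occupied => index 8.
Insert 214: h=5, slot 5 empty => index 5.
Insert 359: h=7, slots 7,8 occupied => index 0.
Table: [359, —, 288, —, —, 214, —, 95, 623, —, —]

0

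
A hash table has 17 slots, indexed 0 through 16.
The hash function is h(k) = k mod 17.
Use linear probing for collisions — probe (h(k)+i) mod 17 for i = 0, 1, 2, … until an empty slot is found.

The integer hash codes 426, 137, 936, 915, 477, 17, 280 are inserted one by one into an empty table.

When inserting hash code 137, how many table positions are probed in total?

2

426 hashes to 1; slot 1 is free → place at 1.
137 hashes to 1; 1 taken → place at 2.
936 hashes to 1; 1,2 taken → place at 3.
915 hashes to 14; slot 14 is free → place at 14.
477 hashes to 1; 1,2,3 taken → place at 4.
17 hashes to 0; slot 0 is free → place at 0.
280 hashes to 8; slot 8 is free → place at 8.
Table: [17, 426, 137, 936, 477, _, _, _, 280, _, _, _, _, _, 915, _, _]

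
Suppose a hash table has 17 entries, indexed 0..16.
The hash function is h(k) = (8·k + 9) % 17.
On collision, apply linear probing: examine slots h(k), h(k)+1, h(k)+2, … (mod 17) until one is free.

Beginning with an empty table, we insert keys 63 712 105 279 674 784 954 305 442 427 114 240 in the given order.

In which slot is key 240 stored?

15

63 hashes to 3; slot 3 is free => place at 3.
712 hashes to 10; slot 10 is free => place at 10.
105 hashes to 16; slot 16 is free => place at 16.
279 hashes to 14; slot 14 is free => place at 14.
674 hashes to 12; slot 12 is free => place at 12.
784 hashes to 8; slot 8 is free => place at 8.
954 hashes to 8; 8 taken => place at 9.
305 hashes to 1; slot 1 is free => place at 1.
442 hashes to 9; 9,10 taken => place at 11.
427 hashes to 8; 8,9,10,11,12 taken => place at 13.
114 hashes to 3; 3 taken => place at 4.
240 hashes to 8; 8,9,10,11,12,13,14 taken => place at 15.
Table: [_, 305, _, 63, 114, _, _, _, 784, 954, 712, 442, 674, 427, 279, 240, 105]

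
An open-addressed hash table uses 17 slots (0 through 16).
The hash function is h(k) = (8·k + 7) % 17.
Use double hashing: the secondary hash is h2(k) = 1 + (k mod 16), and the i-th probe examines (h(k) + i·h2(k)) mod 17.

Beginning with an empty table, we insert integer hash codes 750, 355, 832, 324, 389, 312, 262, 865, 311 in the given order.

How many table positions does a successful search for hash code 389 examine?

Insert 750: h=6, slot 6 empty → index 6.
Insert 355: h=8, slot 8 empty → index 8.
Insert 832: h=16, slot 16 empty → index 16.
Insert 324: h=15, slot 15 empty → index 15.
Insert 389: h=8, h2=6, slot 8 occupied → index 14.
Insert 312: h=4, slot 4 empty → index 4.
Insert 262: h=12, slot 12 empty → index 12.
Insert 865: h=8, h2=2, slot 8 occupied → index 10.
Insert 311: h=13, slot 13 empty → index 13.
Table: [-, -, -, -, 312, -, 750, -, 355, -, 865, -, 262, 311, 389, 324, 832]
Lookup 389: h=8, h2=6, probe 8,14 → found at 14.

2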